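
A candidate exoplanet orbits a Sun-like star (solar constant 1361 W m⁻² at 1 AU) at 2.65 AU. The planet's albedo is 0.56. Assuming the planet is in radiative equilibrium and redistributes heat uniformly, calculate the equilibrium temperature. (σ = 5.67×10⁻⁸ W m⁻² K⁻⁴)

Flux at 2.65 AU: S = 1361/2.65² = 194 W m⁻².
Energy balance: absorbed = emitted ⇒ πR²·S(1−A) = 4πR²·σT_eq⁴, so T_eq⁴ = S(1−A)/(4σ).
T_eq = [194 × 0.44 / (4 × 5.67×10⁻⁸)]^(1/4) = (3.76×10⁸)^(1/4) = 139 K.

T_eq ≈ 139 K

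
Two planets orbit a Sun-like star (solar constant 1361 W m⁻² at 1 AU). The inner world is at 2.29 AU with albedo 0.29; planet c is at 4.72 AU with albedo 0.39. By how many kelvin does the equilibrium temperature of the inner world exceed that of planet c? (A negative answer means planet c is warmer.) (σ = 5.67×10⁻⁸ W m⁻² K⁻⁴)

T_eq = [S₀(1−A)/(4σd²)]^(1/4), so T ∝ (1−A)^(1/4) / √d.
T₁ = [1361×0.71/(4×5.67×10⁻⁸×2.29²)]^(1/4) = 168.83 K.
T₂ = [1361×0.61/(4×5.67×10⁻⁸×4.72²)]^(1/4) = 113.22 K.

ΔT ≈ 55.6 K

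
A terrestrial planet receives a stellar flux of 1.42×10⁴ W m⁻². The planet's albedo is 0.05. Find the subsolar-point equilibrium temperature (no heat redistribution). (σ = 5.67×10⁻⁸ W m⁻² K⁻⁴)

T_ss ≈ 698 K

At the subsolar point the surface absorbs S(1−A) and emits σT⁴ per unit area — no factor of 4, since only the local patch is in balance.
T = [1.42×10⁴ × 0.95 / 5.67×10⁻⁸]^(1/4) = (2.38×10¹¹)^(1/4) = 698 K.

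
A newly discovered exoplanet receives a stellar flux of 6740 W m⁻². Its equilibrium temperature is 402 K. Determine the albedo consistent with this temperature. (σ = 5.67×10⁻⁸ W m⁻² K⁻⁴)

A ≈ 0.12

From T_eq⁴ = S(1−A)/(4σ): 1−A = 4σT_eq⁴/S.
1−A = 4 × 5.67×10⁻⁸ × (402)⁴ / 6740 = 0.879.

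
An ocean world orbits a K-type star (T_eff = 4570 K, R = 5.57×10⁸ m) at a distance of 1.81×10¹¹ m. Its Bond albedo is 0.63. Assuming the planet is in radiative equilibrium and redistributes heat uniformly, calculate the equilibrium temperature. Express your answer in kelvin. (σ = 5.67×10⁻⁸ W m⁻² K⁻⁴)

T_eq ≈ 140 K

L = 4πR_⋆²σT_⋆⁴ = 4π(5.57×10⁸)² × 5.67×10⁻⁸ × (4570)⁴ = 9.64×10²⁵ W.
S = L/(4πd²) = 234 W m⁻².
Energy balance: absorbed = emitted ⇒ πR²·S(1−A) = 4πR²·σT_eq⁴, so T_eq⁴ = S(1−A)/(4σ).
T_eq = [234 × 0.37 / (4 × 5.67×10⁻⁸)]^(1/4) = (3.82×10⁸)^(1/4) = 140 K.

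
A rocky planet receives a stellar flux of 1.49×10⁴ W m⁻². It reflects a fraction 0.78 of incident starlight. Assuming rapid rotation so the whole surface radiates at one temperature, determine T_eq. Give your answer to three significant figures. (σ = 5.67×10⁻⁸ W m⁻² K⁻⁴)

Energy balance: absorbed = emitted ⇒ πR²·S(1−A) = 4πR²·σT_eq⁴, so T_eq⁴ = S(1−A)/(4σ).
T_eq = [1.49×10⁴ × 0.22 / (4 × 5.67×10⁻⁸)]^(1/4) = (1.45×10¹⁰)^(1/4) = 347 K.

T_eq ≈ 347 K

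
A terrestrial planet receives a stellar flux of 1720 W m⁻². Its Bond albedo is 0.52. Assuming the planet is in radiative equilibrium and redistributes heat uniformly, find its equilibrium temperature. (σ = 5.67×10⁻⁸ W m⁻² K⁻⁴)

T_eq ≈ 246 K

Energy balance: absorbed = emitted ⇒ πR²·S(1−A) = 4πR²·σT_eq⁴, so T_eq⁴ = S(1−A)/(4σ).
T_eq = [1720 × 0.48 / (4 × 5.67×10⁻⁸)]^(1/4) = (3.64×10⁹)^(1/4) = 246 K.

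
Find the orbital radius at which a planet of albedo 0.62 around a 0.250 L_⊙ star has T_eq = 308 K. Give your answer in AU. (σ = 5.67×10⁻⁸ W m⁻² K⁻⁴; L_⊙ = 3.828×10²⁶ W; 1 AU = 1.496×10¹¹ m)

L = 0.250 × 3.828×10²⁶ = 9.57×10²⁵ W.
From T_eq⁴ = L(1−A)/(16πσd²): d = √[L(1−A)/(16πσT_eq⁴)].
d = √[9.57×10²⁵ × 0.38 / (16π × 5.67×10⁻⁸ × (308)⁴)] = 3.77×10¹⁰ m = 0.252 AU.

d ≈ 0.252 AU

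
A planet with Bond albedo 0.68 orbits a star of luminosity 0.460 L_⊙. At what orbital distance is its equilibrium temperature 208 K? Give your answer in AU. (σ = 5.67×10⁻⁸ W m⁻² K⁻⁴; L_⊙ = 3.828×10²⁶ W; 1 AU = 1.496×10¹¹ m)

L = 0.460 × 3.828×10²⁶ = 1.76×10²⁶ W.
From T_eq⁴ = L(1−A)/(16πσd²): d = √[L(1−A)/(16πσT_eq⁴)].
d = √[1.76×10²⁶ × 0.32 / (16π × 5.67×10⁻⁸ × (208)⁴)] = 1.03×10¹¹ m = 0.687 AU.

d ≈ 0.687 AU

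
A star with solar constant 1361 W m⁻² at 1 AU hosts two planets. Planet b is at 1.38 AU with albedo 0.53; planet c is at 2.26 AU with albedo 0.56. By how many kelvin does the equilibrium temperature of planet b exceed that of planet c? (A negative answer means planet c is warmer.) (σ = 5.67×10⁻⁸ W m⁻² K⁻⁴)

T_eq = [S₀(1−A)/(4σd²)]^(1/4), so T ∝ (1−A)^(1/4) / √d.
T₁ = [1361×0.47/(4×5.67×10⁻⁸×1.38²)]^(1/4) = 196.17 K.
T₂ = [1361×0.44/(4×5.67×10⁻⁸×2.26²)]^(1/4) = 150.79 K.

ΔT ≈ 45.4 K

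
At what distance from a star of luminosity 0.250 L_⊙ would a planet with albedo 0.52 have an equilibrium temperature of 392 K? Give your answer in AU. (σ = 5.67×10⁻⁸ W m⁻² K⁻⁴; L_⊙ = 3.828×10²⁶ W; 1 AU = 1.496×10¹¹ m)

L = 0.250 × 3.828×10²⁶ = 9.57×10²⁵ W.
From T_eq⁴ = L(1−A)/(16πσd²): d = √[L(1−A)/(16πσT_eq⁴)].
d = √[9.57×10²⁵ × 0.48 / (16π × 5.67×10⁻⁸ × (392)⁴)] = 2.61×10¹⁰ m = 0.175 AU.

d ≈ 0.175 AU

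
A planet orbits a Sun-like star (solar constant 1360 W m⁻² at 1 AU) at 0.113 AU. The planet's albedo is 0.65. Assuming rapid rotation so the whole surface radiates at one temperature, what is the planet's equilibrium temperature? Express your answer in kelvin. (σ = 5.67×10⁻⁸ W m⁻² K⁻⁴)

T_eq ≈ 637 K

Flux at 0.113 AU: S = 1360/0.113² = 1.07×10⁵ W m⁻².
Energy balance: absorbed = emitted ⇒ πR²·S(1−A) = 4πR²·σT_eq⁴, so T_eq⁴ = S(1−A)/(4σ).
T_eq = [1.07×10⁵ × 0.35 / (4 × 5.67×10⁻⁸)]^(1/4) = (1.64×10¹¹)^(1/4) = 637 K.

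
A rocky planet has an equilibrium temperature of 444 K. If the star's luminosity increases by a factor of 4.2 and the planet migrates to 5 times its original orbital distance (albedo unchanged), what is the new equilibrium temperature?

T_eq ≈ 284 K

T_eq ∝ L^(1/4) · d^(−1/2).
T′ = 444 × 4.2^(1/4) / 5^(1/2) = 284 K.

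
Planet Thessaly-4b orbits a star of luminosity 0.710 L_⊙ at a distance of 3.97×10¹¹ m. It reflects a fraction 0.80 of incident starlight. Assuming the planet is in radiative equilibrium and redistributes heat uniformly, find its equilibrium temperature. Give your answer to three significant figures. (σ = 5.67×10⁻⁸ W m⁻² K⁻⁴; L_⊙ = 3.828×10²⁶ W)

T_eq ≈ 105 K

L = 0.710 × 3.828×10²⁶ = 2.72×10²⁶ W.
Flux: S = L/(4πd²) = 2.72×10²⁶/(4π×(3.97×10¹¹)²) = 137 W m⁻².
Energy balance: absorbed = emitted ⇒ πR²·S(1−A) = 4πR²·σT_eq⁴, so T_eq⁴ = S(1−A)/(4σ).
T_eq = [137 × 0.20 / (4 × 5.67×10⁻⁸)]^(1/4) = (1.21×10⁸)^(1/4) = 105 K.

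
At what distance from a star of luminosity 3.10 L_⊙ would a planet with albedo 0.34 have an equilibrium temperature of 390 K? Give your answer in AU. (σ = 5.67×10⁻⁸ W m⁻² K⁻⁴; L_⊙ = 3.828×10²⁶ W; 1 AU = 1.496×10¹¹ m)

L = 3.10 × 3.828×10²⁶ = 1.19×10²⁷ W.
From T_eq⁴ = L(1−A)/(16πσd²): d = √[L(1−A)/(16πσT_eq⁴)].
d = √[1.19×10²⁷ × 0.66 / (16π × 5.67×10⁻⁸ × (390)⁴)] = 1.09×10¹¹ m = 0.729 AU.

d ≈ 0.729 AU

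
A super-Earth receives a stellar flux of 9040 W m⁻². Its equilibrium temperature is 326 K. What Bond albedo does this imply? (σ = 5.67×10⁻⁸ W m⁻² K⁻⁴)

A ≈ 0.72

From T_eq⁴ = S(1−A)/(4σ): 1−A = 4σT_eq⁴/S.
1−A = 4 × 5.67×10⁻⁸ × (326)⁴ / 9040 = 0.283.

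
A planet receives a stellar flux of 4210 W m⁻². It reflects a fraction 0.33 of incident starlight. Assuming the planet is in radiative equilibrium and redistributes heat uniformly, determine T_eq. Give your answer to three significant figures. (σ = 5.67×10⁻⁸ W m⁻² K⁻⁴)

Energy balance: absorbed = emitted ⇒ πR²·S(1−A) = 4πR²·σT_eq⁴, so T_eq⁴ = S(1−A)/(4σ).
T_eq = [4210 × 0.67 / (4 × 5.67×10⁻⁸)]^(1/4) = (1.24×10¹⁰)^(1/4) = 334 K.

T_eq ≈ 334 K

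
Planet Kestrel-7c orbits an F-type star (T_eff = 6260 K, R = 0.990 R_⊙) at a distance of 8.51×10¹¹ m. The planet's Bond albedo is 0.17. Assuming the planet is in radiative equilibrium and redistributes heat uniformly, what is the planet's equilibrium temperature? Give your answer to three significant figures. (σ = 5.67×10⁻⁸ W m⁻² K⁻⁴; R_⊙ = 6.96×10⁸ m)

R_⋆ = 0.990 × 6.96×10⁸ = 6.89×10⁸ m.
L = 4πR_⋆²σT_⋆⁴ = 4π(6.89×10⁸)² × 5.67×10⁻⁸ × (6260)⁴ = 5.19×10²⁶ W.
S = L/(4πd²) = 57.1 W m⁻².
Energy balance: absorbed = emitted ⇒ πR²·S(1−A) = 4πR²·σT_eq⁴, so T_eq⁴ = S(1−A)/(4σ).
T_eq = [57.1 × 0.83 / (4 × 5.67×10⁻⁸)]^(1/4) = (2.09×10⁸)^(1/4) = 120 K.

T_eq ≈ 120 K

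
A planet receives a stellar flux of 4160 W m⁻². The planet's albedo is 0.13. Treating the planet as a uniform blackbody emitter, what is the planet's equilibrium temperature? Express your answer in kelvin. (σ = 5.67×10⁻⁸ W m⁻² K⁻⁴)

Energy balance: absorbed = emitted ⇒ πR²·S(1−A) = 4πR²·σT_eq⁴, so T_eq⁴ = S(1−A)/(4σ).
T_eq = [4160 × 0.87 / (4 × 5.67×10⁻⁸)]^(1/4) = (1.60×10¹⁰)^(1/4) = 355 K.

T_eq ≈ 355 K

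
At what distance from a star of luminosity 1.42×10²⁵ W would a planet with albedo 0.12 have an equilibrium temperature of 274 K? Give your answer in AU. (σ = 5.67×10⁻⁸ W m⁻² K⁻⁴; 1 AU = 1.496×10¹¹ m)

From T_eq⁴ = L(1−A)/(16πσd²): d = √[L(1−A)/(16πσT_eq⁴)].
d = √[1.42×10²⁵ × 0.88 / (16π × 5.67×10⁻⁸ × (274)⁴)] = 2.79×10¹⁰ m = 0.186 AU.

d ≈ 0.186 AU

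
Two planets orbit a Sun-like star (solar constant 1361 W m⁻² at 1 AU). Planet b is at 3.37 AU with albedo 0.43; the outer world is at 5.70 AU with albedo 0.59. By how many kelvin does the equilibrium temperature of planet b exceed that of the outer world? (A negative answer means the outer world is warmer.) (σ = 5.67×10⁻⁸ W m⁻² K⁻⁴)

ΔT ≈ 38.5 K

T_eq = [S₀(1−A)/(4σd²)]^(1/4), so T ∝ (1−A)^(1/4) / √d.
T₁ = [1361×0.57/(4×5.67×10⁻⁸×3.37²)]^(1/4) = 131.74 K.
T₂ = [1361×0.41/(4×5.67×10⁻⁸×5.70²)]^(1/4) = 93.29 K.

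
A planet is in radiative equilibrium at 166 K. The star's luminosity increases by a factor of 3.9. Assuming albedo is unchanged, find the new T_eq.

T_eq ≈ 233 K

T_eq ∝ L^(1/4) · d^(−1/2).
T′ = 166 × 3.9^(1/4) = 233 K.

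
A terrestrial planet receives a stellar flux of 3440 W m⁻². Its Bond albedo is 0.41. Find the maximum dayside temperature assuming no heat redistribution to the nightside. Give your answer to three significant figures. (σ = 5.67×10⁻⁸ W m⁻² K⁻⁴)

With no redistribution each surface element balances locally: S(1−A) = σT⁴.
T = [3440 × 0.59 / 5.67×10⁻⁸]^(1/4) = (3.58×10¹⁰)^(1/4) = 435 K.

T_ss ≈ 435 K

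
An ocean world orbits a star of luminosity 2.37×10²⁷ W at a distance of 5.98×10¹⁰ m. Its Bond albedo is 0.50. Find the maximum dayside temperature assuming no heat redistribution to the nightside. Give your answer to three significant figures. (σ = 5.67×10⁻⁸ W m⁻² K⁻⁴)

T_ss ≈ 826 K

Flux: S = L/(4πd²) = 2.37×10²⁷/(4π×(5.98×10¹⁰)²) = 5.27×10⁴ W m⁻².
With no redistribution each surface element balances locally: S(1−A) = σT⁴.
T = [5.27×10⁴ × 0.50 / 5.67×10⁻⁸]^(1/4) = (4.65×10¹¹)^(1/4) = 826 K.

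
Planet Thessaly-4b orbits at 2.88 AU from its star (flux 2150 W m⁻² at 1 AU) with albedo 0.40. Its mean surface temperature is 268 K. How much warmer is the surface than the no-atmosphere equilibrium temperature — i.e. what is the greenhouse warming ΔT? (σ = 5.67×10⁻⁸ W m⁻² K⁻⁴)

S = 2150/2.88² = 259.2 W m⁻².
T_eq = [S(1−A)/(4σ)]^(1/4) = [259.2×0.60/(4×5.67×10⁻⁸)]^(1/4) = 161.8 K.
ΔT = T_surf − T_eq = 268 − 161.8.

ΔT ≈ 106.2 K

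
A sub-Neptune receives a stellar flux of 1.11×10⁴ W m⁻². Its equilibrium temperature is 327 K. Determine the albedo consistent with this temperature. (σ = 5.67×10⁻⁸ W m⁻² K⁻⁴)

A ≈ 0.77

From T_eq⁴ = S(1−A)/(4σ): 1−A = 4σT_eq⁴/S.
1−A = 4 × 5.67×10⁻⁸ × (327)⁴ / 1.11×10⁴ = 0.234.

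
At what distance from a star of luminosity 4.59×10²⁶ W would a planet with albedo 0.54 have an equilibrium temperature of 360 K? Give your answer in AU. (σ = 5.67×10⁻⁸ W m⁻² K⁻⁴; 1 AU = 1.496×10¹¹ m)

d ≈ 0.444 AU

From T_eq⁴ = L(1−A)/(16πσd²): d = √[L(1−A)/(16πσT_eq⁴)].
d = √[4.59×10²⁶ × 0.46 / (16π × 5.67×10⁻⁸ × (360)⁴)] = 6.64×10¹⁰ m = 0.444 AU.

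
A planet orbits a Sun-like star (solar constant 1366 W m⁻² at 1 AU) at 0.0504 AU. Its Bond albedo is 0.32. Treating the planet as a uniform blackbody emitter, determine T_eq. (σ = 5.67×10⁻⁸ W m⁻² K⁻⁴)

T_eq ≈ 1130 K

Flux at 0.0504 AU: S = 1366/0.0504² = 5.38×10⁵ W m⁻².
Energy balance: absorbed = emitted ⇒ πR²·S(1−A) = 4πR²·σT_eq⁴, so T_eq⁴ = S(1−A)/(4σ).
T_eq = [5.38×10⁵ × 0.68 / (4 × 5.67×10⁻⁸)]^(1/4) = (1.61×10¹²)^(1/4) = 1130 K.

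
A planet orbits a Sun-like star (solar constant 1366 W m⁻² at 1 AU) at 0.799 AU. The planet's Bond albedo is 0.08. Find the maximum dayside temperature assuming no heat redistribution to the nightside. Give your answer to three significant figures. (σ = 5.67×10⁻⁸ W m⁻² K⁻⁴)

Flux at 0.799 AU: S = 1366/0.799² = 2140 W m⁻².
With no redistribution each surface element balances locally: S(1−A) = σT⁴.
T = [2140 × 0.92 / 5.67×10⁻⁸]^(1/4) = (3.47×10¹⁰)^(1/4) = 432 K.

T_ss ≈ 432 K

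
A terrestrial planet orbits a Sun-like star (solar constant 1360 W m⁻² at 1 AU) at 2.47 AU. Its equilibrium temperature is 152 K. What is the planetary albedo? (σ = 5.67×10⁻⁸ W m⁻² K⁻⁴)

A ≈ 0.46

Flux at 2.47 AU: S = 1360/2.47² = 223 W m⁻².
From T_eq⁴ = S(1−A)/(4σ): 1−A = 4σT_eq⁴/S.
1−A = 4 × 5.67×10⁻⁸ × (152)⁴ / 223 = 0.543.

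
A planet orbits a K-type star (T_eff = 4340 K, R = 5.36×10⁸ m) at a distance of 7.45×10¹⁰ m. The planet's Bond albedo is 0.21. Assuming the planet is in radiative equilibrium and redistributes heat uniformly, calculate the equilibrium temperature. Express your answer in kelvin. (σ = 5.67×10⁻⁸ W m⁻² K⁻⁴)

L = 4πR_⋆²σT_⋆⁴ = 4π(5.36×10⁸)² × 5.67×10⁻⁸ × (4340)⁴ = 7.26×10²⁵ W.
S = L/(4πd²) = 1040 W m⁻².
Energy balance: absorbed = emitted ⇒ πR²·S(1−A) = 4πR²·σT_eq⁴, so T_eq⁴ = S(1−A)/(4σ).
T_eq = [1040 × 0.79 / (4 × 5.67×10⁻⁸)]^(1/4) = (3.63×10⁹)^(1/4) = 245 K.

T_eq ≈ 245 K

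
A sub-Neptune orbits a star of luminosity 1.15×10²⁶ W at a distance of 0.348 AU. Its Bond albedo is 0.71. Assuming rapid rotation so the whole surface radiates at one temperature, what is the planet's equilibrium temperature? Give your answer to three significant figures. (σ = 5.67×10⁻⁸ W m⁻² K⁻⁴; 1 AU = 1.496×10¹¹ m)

T_eq ≈ 256 K

d = 0.348 AU = 5.21×10¹⁰ m.
Flux: S = L/(4πd²) = 1.15×10²⁶/(4π×(5.21×10¹⁰)²) = 3380 W m⁻².
Energy balance: absorbed = emitted ⇒ πR²·S(1−A) = 4πR²·σT_eq⁴, so T_eq⁴ = S(1−A)/(4σ).
T_eq = [3380 × 0.29 / (4 × 5.67×10⁻⁸)]^(1/4) = (4.32×10⁹)^(1/4) = 256 K.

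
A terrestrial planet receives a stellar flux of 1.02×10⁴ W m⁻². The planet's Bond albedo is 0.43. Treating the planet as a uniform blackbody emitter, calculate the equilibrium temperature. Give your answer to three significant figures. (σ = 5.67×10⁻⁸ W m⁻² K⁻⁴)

T_eq ≈ 400 K

Energy balance: absorbed = emitted ⇒ πR²·S(1−A) = 4πR²·σT_eq⁴, so T_eq⁴ = S(1−A)/(4σ).
T_eq = [1.02×10⁴ × 0.57 / (4 × 5.67×10⁻⁸)]^(1/4) = (2.56×10¹⁰)^(1/4) = 400 K.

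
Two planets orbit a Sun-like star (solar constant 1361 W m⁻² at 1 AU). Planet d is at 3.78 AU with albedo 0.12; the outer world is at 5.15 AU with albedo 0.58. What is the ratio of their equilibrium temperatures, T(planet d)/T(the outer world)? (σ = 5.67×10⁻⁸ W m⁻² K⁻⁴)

T_eq = [S₀(1−A)/(4σd²)]^(1/4), so T ∝ (1−A)^(1/4) / √d.
T₁ = [1361×0.88/(4×5.67×10⁻⁸×3.78²)]^(1/4) = 138.65 K.
T₂ = [1361×0.42/(4×5.67×10⁻⁸×5.15²)]^(1/4) = 98.73 K.

T₁/T₂ ≈ 1.404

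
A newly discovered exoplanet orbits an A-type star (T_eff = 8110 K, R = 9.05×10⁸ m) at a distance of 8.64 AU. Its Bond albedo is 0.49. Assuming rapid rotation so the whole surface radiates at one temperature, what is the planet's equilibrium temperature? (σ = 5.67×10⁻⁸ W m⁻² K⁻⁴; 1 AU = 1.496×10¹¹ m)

d = 8.64 AU = 1.29×10¹² m.
L = 4πR_⋆²σT_⋆⁴ = 4π(9.05×10⁸)² × 5.67×10⁻⁸ × (8110)⁴ = 2.52×10²⁷ W.
S = L/(4πd²) = 120 W m⁻².
Energy balance: absorbed = emitted ⇒ πR²·S(1−A) = 4πR²·σT_eq⁴, so T_eq⁴ = S(1−A)/(4σ).
T_eq = [120 × 0.51 / (4 × 5.67×10⁻⁸)]^(1/4) = (2.70×10⁸)^(1/4) = 128 K.

T_eq ≈ 128 K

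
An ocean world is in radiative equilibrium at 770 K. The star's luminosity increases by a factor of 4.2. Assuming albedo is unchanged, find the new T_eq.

T_eq ≈ 1100 K

T_eq ∝ L^(1/4) · d^(−1/2).
T′ = 770 × 4.2^(1/4) = 1100 K.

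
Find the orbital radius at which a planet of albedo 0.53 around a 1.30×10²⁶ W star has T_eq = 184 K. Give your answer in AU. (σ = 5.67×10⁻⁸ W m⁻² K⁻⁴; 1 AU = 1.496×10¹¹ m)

From T_eq⁴ = L(1−A)/(16πσd²): d = √[L(1−A)/(16πσT_eq⁴)].
d = √[1.30×10²⁶ × 0.47 / (16π × 5.67×10⁻⁸ × (184)⁴)] = 1.37×10¹¹ m = 0.914 AU.

d ≈ 0.914 AU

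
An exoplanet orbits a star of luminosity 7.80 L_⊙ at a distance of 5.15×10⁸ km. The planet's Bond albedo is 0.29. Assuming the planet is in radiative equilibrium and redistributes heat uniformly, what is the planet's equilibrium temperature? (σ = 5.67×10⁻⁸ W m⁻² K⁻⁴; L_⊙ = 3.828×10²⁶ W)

d = 5.15×10⁸ km = 5.15×10¹¹ m.
L = 7.80 × 3.828×10²⁶ = 2.99×10²⁷ W.
Flux: S = L/(4πd²) = 2.99×10²⁷/(4π×(5.15×10¹¹)²) = 896 W m⁻².
Energy balance: absorbed = emitted ⇒ πR²·S(1−A) = 4πR²·σT_eq⁴, so T_eq⁴ = S(1−A)/(4σ).
T_eq = [896 × 0.71 / (4 × 5.67×10⁻⁸)]^(1/4) = (2.80×10⁹)^(1/4) = 230 K.

T_eq ≈ 230 K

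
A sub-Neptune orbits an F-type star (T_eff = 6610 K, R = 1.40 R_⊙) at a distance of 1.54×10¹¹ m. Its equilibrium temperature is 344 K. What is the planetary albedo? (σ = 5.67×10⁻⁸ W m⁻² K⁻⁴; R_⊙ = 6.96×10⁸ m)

A ≈ 0.27

R_⋆ = 1.40 × 6.96×10⁸ = 9.74×10⁸ m.
L = 4πR_⋆²σT_⋆⁴ = 4π(9.74×10⁸)² × 5.67×10⁻⁸ × (6610)⁴ = 1.29×10²⁷ W.
S = L/(4πd²) = 4330 W m⁻².
From T_eq⁴ = S(1−A)/(4σ): 1−A = 4σT_eq⁴/S.
1−A = 4 × 5.67×10⁻⁸ × (344)⁴ / 4330 = 0.733.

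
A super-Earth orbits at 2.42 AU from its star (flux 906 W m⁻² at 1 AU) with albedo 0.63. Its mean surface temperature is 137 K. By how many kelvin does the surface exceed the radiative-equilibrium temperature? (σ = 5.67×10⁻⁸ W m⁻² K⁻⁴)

S = 906/2.42² = 154.7 W m⁻².
T_eq = [S(1−A)/(4σ)]^(1/4) = [154.7×0.37/(4×5.67×10⁻⁸)]^(1/4) = 126.0 K.
ΔT = T_surf − T_eq = 137 − 126.0.

ΔT ≈ 11.0 K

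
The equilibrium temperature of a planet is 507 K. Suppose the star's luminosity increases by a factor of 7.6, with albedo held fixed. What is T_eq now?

T_eq ∝ L^(1/4) · d^(−1/2).
T′ = 507 × 7.6^(1/4) = 842 K.

T_eq ≈ 842 K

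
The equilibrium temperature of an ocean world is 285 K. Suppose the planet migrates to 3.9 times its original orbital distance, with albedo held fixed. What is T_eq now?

T_eq ≈ 144 K

T_eq ∝ L^(1/4) · d^(−1/2).
T′ = 285 / 3.9^(1/2) = 144 K.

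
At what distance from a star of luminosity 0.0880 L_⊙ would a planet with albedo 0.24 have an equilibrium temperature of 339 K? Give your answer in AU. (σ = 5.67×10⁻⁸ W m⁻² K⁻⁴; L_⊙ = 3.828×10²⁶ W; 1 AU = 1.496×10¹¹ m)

L = 0.0880 × 3.828×10²⁶ = 3.37×10²⁵ W.
From T_eq⁴ = L(1−A)/(16πσd²): d = √[L(1−A)/(16πσT_eq⁴)].
d = √[3.37×10²⁵ × 0.76 / (16π × 5.67×10⁻⁸ × (339)⁴)] = 2.61×10¹⁰ m = 0.174 AU.

d ≈ 0.174 AU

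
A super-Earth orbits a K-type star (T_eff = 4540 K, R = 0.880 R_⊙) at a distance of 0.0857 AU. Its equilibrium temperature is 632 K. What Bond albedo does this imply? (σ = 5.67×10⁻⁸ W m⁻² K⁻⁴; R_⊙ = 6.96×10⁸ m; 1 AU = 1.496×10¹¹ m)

R_⋆ = 0.880 × 6.96×10⁸ = 6.12×10⁸ m.
d = 0.0857 AU = 1.28×10¹⁰ m.
L = 4πR_⋆²σT_⋆⁴ = 4π(6.12×10⁸)² × 5.67×10⁻⁸ × (4540)⁴ = 1.14×10²⁶ W.
S = L/(4πd²) = 5.50×10⁴ W m⁻².
From T_eq⁴ = S(1−A)/(4σ): 1−A = 4σT_eq⁴/S.
1−A = 4 × 5.67×10⁻⁸ × (632)⁴ / 5.50×10⁴ = 0.658.

A ≈ 0.34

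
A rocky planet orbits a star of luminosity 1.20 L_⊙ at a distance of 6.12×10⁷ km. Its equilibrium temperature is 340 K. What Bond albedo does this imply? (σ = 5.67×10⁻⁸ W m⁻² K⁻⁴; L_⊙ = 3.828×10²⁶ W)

A ≈ 0.69

d = 6.12×10⁷ km = 6.12×10¹⁰ m.
L = 1.20 × 3.828×10²⁶ = 4.59×10²⁶ W.
Flux: S = L/(4πd²) = 4.59×10²⁶/(4π×(6.12×10¹⁰)²) = 9760 W m⁻².
From T_eq⁴ = S(1−A)/(4σ): 1−A = 4σT_eq⁴/S.
1−A = 4 × 5.67×10⁻⁸ × (340)⁴ / 9760 = 0.311.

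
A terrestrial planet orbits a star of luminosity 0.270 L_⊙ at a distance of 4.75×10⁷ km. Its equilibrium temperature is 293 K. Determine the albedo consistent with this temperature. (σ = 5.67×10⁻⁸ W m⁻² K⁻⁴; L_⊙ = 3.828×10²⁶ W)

d = 4.75×10⁷ km = 4.75×10¹⁰ m.
L = 0.270 × 3.828×10²⁶ = 1.03×10²⁶ W.
Flux: S = L/(4πd²) = 1.03×10²⁶/(4π×(4.75×10¹⁰)²) = 3650 W m⁻².
From T_eq⁴ = S(1−A)/(4σ): 1−A = 4σT_eq⁴/S.
1−A = 4 × 5.67×10⁻⁸ × (293)⁴ / 3650 = 0.459.

A ≈ 0.54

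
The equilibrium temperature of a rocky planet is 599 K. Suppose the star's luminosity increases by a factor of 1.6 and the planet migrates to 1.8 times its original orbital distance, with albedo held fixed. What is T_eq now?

T_eq ≈ 502 K

T_eq ∝ L^(1/4) · d^(−1/2).
T′ = 599 × 1.6^(1/4) / 1.8^(1/2) = 502 K.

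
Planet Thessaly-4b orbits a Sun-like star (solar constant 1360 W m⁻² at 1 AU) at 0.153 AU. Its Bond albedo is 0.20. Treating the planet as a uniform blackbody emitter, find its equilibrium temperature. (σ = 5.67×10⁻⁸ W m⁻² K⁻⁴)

Flux at 0.153 AU: S = 1360/0.153² = 5.81×10⁴ W m⁻².
Energy balance: absorbed = emitted ⇒ πR²·S(1−A) = 4πR²·σT_eq⁴, so T_eq⁴ = S(1−A)/(4σ).
T_eq = [5.81×10⁴ × 0.80 / (4 × 5.67×10⁻⁸)]^(1/4) = (2.05×10¹¹)^(1/4) = 673 K.

T_eq ≈ 673 K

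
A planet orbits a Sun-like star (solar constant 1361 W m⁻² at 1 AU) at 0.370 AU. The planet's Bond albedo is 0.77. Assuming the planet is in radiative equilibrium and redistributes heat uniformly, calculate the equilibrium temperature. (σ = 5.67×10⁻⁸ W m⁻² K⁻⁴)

T_eq ≈ 317 K

Flux at 0.370 AU: S = 1361/0.370² = 9940 W m⁻².
Energy balance: absorbed = emitted ⇒ πR²·S(1−A) = 4πR²·σT_eq⁴, so T_eq⁴ = S(1−A)/(4σ).
T_eq = [9940 × 0.23 / (4 × 5.67×10⁻⁸)]^(1/4) = (1.01×10¹⁰)^(1/4) = 317 K.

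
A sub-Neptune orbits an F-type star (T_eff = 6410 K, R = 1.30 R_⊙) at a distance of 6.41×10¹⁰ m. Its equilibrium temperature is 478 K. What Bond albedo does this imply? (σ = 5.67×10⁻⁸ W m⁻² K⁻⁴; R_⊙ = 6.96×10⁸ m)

A ≈ 0.38

R_⋆ = 1.30 × 6.96×10⁸ = 9.05×10⁸ m.
L = 4πR_⋆²σT_⋆⁴ = 4π(9.05×10⁸)² × 5.67×10⁻⁸ × (6410)⁴ = 9.85×10²⁶ W.
S = L/(4πd²) = 1.91×10⁴ W m⁻².
From T_eq⁴ = S(1−A)/(4σ): 1−A = 4σT_eq⁴/S.
1−A = 4 × 5.67×10⁻⁸ × (478)⁴ / 1.91×10⁴ = 0.621.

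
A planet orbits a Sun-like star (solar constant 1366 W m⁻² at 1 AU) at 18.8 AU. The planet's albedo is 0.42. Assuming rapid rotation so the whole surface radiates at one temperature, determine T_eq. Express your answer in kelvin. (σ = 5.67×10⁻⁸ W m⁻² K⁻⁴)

Flux at 18.8 AU: S = 1366/18.8² = 3.86 W m⁻².
Energy balance: absorbed = emitted ⇒ πR²·S(1−A) = 4πR²·σT_eq⁴, so T_eq⁴ = S(1−A)/(4σ).
T_eq = [3.86 × 0.58 / (4 × 5.67×10⁻⁸)]^(1/4) = (9.88×10⁶)^(1/4) = 56.1 K.

T_eq ≈ 56.1 K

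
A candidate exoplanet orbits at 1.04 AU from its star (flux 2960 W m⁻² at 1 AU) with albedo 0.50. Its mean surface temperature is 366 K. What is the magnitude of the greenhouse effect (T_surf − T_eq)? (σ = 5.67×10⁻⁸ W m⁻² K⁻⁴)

S = 2960/1.04² = 2737 W m⁻².
T_eq = [S(1−A)/(4σ)]^(1/4) = [2737×0.50/(4×5.67×10⁻⁸)]^(1/4) = 278.7 K.
ΔT = T_surf − T_eq = 366 − 278.7.

ΔT ≈ 87.3 K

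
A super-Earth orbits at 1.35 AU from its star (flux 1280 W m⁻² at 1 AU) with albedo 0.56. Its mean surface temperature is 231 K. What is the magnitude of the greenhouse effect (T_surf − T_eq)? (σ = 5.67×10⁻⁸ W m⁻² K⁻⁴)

ΔT ≈ 38.9 K

S = 1280/1.35² = 702.3 W m⁻².
T_eq = [S(1−A)/(4σ)]^(1/4) = [702.3×0.44/(4×5.67×10⁻⁸)]^(1/4) = 192.1 K.
ΔT = T_surf − T_eq = 231 − 192.1.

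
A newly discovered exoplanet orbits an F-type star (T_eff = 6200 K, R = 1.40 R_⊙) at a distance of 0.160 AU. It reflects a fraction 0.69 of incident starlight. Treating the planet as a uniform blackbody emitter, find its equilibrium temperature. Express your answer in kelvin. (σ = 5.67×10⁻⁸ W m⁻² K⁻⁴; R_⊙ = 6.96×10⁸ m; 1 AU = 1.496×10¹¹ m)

T_eq ≈ 660 K

R_⋆ = 1.40 × 6.96×10⁸ = 9.74×10⁸ m.
d = 0.160 AU = 2.39×10¹⁰ m.
L = 4πR_⋆²σT_⋆⁴ = 4π(9.74×10⁸)² × 5.67×10⁻⁸ × (6200)⁴ = 1.00×10²⁷ W.
S = L/(4πd²) = 1.39×10⁵ W m⁻².
Energy balance: absorbed = emitted ⇒ πR²·S(1−A) = 4πR²·σT_eq⁴, so T_eq⁴ = S(1−A)/(4σ).
T_eq = [1.39×10⁵ × 0.31 / (4 × 5.67×10⁻⁸)]^(1/4) = (1.90×10¹¹)^(1/4) = 660 K.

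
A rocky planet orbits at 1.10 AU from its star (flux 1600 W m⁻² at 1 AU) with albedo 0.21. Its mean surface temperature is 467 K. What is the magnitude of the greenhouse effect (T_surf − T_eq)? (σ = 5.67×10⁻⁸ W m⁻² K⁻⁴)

S = 1600/1.10² = 1322 W m⁻².
T_eq = [S(1−A)/(4σ)]^(1/4) = [1322×0.79/(4×5.67×10⁻⁸)]^(1/4) = 260.5 K.
ΔT = T_surf − T_eq = 467 − 260.5.

ΔT ≈ 206.5 K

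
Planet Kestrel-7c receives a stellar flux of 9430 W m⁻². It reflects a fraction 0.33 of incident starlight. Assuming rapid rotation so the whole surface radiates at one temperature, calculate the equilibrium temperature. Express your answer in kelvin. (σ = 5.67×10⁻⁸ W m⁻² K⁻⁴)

T_eq ≈ 409 K

Energy balance: absorbed = emitted ⇒ πR²·S(1−A) = 4πR²·σT_eq⁴, so T_eq⁴ = S(1−A)/(4σ).
T_eq = [9430 × 0.67 / (4 × 5.67×10⁻⁸)]^(1/4) = (2.79×10¹⁰)^(1/4) = 409 K.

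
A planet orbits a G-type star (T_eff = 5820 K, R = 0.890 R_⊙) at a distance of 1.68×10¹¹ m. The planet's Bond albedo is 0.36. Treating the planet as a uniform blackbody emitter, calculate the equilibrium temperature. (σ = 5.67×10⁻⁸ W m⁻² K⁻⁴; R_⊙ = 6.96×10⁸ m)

R_⋆ = 0.890 × 6.96×10⁸ = 6.19×10⁸ m.
L = 4πR_⋆²σT_⋆⁴ = 4π(6.19×10⁸)² × 5.67×10⁻⁸ × (5820)⁴ = 3.14×10²⁶ W.
S = L/(4πd²) = 884 W m⁻².
Energy balance: absorbed = emitted ⇒ πR²·S(1−A) = 4πR²·σT_eq⁴, so T_eq⁴ = S(1−A)/(4σ).
T_eq = [884 × 0.64 / (4 × 5.67×10⁻⁸)]^(1/4) = (2.50×10⁹)^(1/4) = 224 K.

T_eq ≈ 224 K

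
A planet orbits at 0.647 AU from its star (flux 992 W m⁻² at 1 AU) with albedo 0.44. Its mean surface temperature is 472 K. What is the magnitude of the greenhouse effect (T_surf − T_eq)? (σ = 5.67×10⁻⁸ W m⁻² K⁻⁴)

S = 992/0.647² = 2370 W m⁻².
T_eq = [S(1−A)/(4σ)]^(1/4) = [2370×0.56/(4×5.67×10⁻⁸)]^(1/4) = 276.6 K.
ΔT = T_surf − T_eq = 472 − 276.6.

ΔT ≈ 195.4 K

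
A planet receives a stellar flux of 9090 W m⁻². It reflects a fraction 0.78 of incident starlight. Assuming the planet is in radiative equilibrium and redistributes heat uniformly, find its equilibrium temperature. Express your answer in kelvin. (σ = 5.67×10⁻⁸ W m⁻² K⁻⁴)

Energy balance: absorbed = emitted ⇒ πR²·S(1−A) = 4πR²·σT_eq⁴, so T_eq⁴ = S(1−A)/(4σ).
T_eq = [9090 × 0.22 / (4 × 5.67×10⁻⁸)]^(1/4) = (8.82×10⁹)^(1/4) = 306 K.

T_eq ≈ 306 K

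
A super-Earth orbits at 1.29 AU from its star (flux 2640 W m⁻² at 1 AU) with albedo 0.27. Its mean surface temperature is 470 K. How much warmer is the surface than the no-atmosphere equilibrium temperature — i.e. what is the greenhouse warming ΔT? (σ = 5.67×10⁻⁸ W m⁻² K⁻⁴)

ΔT ≈ 202.7 K

S = 2640/1.29² = 1586 W m⁻².
T_eq = [S(1−A)/(4σ)]^(1/4) = [1586×0.73/(4×5.67×10⁻⁸)]^(1/4) = 267.3 K.
ΔT = T_surf − T_eq = 470 − 267.3.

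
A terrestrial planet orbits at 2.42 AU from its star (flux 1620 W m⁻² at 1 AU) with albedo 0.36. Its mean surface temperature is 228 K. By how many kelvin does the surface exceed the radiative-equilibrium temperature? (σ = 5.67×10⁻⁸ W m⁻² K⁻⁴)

S = 1620/2.42² = 276.6 W m⁻².
T_eq = [S(1−A)/(4σ)]^(1/4) = [276.6×0.64/(4×5.67×10⁻⁸)]^(1/4) = 167.1 K.
ΔT = T_surf − T_eq = 228 − 167.1.

ΔT ≈ 60.9 K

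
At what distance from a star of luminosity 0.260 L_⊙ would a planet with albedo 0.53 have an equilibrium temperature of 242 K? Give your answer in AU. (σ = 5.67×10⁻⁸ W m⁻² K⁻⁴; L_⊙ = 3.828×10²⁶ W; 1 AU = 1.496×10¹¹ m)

d ≈ 0.462 AU

L = 0.260 × 3.828×10²⁶ = 9.95×10²⁵ W.
From T_eq⁴ = L(1−A)/(16πσd²): d = √[L(1−A)/(16πσT_eq⁴)].
d = √[9.95×10²⁵ × 0.47 / (16π × 5.67×10⁻⁸ × (242)⁴)] = 6.92×10¹⁰ m = 0.462 AU.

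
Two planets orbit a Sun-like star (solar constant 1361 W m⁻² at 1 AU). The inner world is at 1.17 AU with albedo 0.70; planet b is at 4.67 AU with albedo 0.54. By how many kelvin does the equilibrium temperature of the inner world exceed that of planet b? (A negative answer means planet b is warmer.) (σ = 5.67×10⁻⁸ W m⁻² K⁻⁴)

T_eq = [S₀(1−A)/(4σd²)]^(1/4), so T ∝ (1−A)^(1/4) / √d.
T₁ = [1361×0.30/(4×5.67×10⁻⁸×1.17²)]^(1/4) = 190.43 K.
T₂ = [1361×0.46/(4×5.67×10⁻⁸×4.67²)]^(1/4) = 106.07 K.

ΔT ≈ 84.4 K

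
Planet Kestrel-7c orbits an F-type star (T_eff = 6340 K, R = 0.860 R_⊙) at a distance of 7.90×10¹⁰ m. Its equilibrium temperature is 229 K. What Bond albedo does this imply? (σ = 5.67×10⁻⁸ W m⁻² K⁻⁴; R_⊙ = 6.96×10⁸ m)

A ≈ 0.88

R_⋆ = 0.860 × 6.96×10⁸ = 5.99×10⁸ m.
L = 4πR_⋆²σT_⋆⁴ = 4π(5.99×10⁸)² × 5.67×10⁻⁸ × (6340)⁴ = 4.12×10²⁶ W.
S = L/(4πd²) = 5260 W m⁻².
From T_eq⁴ = S(1−A)/(4σ): 1−A = 4σT_eq⁴/S.
1−A = 4 × 5.67×10⁻⁸ × (229)⁴ / 5260 = 0.119.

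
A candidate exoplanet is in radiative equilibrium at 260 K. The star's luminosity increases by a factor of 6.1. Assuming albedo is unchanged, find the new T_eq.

T_eq ≈ 409 K

T_eq ∝ L^(1/4) · d^(−1/2).
T′ = 260 × 6.1^(1/4) = 409 K.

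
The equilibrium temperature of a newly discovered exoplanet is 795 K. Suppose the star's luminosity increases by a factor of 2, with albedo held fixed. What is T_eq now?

T_eq ≈ 945 K

T_eq ∝ L^(1/4) · d^(−1/2).
T′ = 795 × 2^(1/4) = 945 K.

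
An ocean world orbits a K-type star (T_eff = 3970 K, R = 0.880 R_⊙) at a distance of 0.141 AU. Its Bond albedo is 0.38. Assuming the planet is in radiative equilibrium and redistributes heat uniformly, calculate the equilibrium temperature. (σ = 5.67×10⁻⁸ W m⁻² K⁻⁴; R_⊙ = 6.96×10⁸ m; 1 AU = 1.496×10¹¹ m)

R_⋆ = 0.880 × 6.96×10⁸ = 6.12×10⁸ m.
d = 0.141 AU = 2.11×10¹⁰ m.
L = 4πR_⋆²σT_⋆⁴ = 4π(6.12×10⁸)² × 5.67×10⁻⁸ × (3970)⁴ = 6.64×10²⁵ W.
S = L/(4πd²) = 1.19×10⁴ W m⁻².
Energy balance: absorbed = emitted ⇒ πR²·S(1−A) = 4πR²·σT_eq⁴, so T_eq⁴ = S(1−A)/(4σ).
T_eq = [1.19×10⁴ × 0.62 / (4 × 5.67×10⁻⁸)]^(1/4) = (3.25×10¹⁰)^(1/4) = 424 K.

T_eq ≈ 424 K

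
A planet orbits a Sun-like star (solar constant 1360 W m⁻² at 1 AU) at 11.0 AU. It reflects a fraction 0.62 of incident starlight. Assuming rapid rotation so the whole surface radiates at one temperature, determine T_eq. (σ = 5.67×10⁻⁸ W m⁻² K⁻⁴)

Flux at 11.0 AU: S = 1360/11.0² = 11.2 W m⁻².
Energy balance: absorbed = emitted ⇒ πR²·S(1−A) = 4πR²·σT_eq⁴, so T_eq⁴ = S(1−A)/(4σ).
T_eq = [11.2 × 0.38 / (4 × 5.67×10⁻⁸)]^(1/4) = (1.88×10⁷)^(1/4) = 65.9 K.

T_eq ≈ 65.9 K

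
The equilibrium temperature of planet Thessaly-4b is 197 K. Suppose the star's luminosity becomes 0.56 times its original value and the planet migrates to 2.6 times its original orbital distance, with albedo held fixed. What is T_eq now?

T_eq ∝ L^(1/4) · d^(−1/2).
T′ = 197 × 0.56^(1/4) / 2.6^(1/2) = 106 K.

T_eq ≈ 106 K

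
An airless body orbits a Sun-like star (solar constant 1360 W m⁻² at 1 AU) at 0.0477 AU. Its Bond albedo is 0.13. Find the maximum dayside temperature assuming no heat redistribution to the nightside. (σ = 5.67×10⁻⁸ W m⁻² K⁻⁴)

T_ss ≈ 1740 K

Flux at 0.0477 AU: S = 1360/0.0477² = 5.98×10⁵ W m⁻².
With no redistribution each surface element balances locally: S(1−A) = σT⁴.
T = [5.98×10⁵ × 0.87 / 5.67×10⁻⁸]^(1/4) = (9.17×10¹²)^(1/4) = 1740 K.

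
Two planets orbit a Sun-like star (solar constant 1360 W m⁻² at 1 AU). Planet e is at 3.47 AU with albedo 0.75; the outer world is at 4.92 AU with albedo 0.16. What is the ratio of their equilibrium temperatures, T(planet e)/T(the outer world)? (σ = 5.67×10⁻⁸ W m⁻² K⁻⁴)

T_eq = [S₀(1−A)/(4σd²)]^(1/4), so T ∝ (1−A)^(1/4) / √d.
T₁ = [1360×0.25/(4×5.67×10⁻⁸×3.47²)]^(1/4) = 105.63 K.
T₂ = [1360×0.84/(4×5.67×10⁻⁸×4.92²)]^(1/4) = 120.11 K.

T₁/T₂ ≈ 0.879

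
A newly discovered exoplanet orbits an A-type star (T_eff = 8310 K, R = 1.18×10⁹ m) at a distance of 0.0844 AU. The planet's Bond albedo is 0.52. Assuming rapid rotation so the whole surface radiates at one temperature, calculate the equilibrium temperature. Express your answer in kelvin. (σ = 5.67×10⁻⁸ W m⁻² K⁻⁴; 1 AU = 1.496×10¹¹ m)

T_eq ≈ 1500 K

d = 0.0844 AU = 1.26×10¹⁰ m.
L = 4πR_⋆²σT_⋆⁴ = 4π(1.18×10⁹)² × 5.67×10⁻⁸ × (8310)⁴ = 4.73×10²⁷ W.
S = L/(4πd²) = 2.36×10⁶ W m⁻².
Energy balance: absorbed = emitted ⇒ πR²·S(1−A) = 4πR²·σT_eq⁴, so T_eq⁴ = S(1−A)/(4σ).
T_eq = [2.36×10⁶ × 0.48 / (4 × 5.67×10⁻⁸)]^(1/4) = (5.00×10¹²)^(1/4) = 1500 K.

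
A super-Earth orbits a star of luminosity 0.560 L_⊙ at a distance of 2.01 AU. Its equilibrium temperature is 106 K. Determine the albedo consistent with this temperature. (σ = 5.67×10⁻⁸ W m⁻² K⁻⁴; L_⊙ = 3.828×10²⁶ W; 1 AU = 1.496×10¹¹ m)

A ≈ 0.85

d = 2.01 AU = 3.01×10¹¹ m.
L = 0.560 × 3.828×10²⁶ = 2.14×10²⁶ W.
Flux: S = L/(4πd²) = 2.14×10²⁶/(4π×(3.01×10¹¹)²) = 189 W m⁻².
From T_eq⁴ = S(1−A)/(4σ): 1−A = 4σT_eq⁴/S.
1−A = 4 × 5.67×10⁻⁸ × (106)⁴ / 189 = 0.152.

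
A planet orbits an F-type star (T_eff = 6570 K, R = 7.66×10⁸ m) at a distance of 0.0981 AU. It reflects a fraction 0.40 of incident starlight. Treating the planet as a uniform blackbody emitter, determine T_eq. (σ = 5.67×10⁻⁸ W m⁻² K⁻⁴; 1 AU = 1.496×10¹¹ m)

d = 0.0981 AU = 1.47×10¹⁰ m.
L = 4πR_⋆²σT_⋆⁴ = 4π(7.66×10⁸)² × 5.67×10⁻⁸ × (6570)⁴ = 7.79×10²⁶ W.
S = L/(4πd²) = 2.88×10⁵ W m⁻².
Energy balance: absorbed = emitted ⇒ πR²·S(1−A) = 4πR²·σT_eq⁴, so T_eq⁴ = S(1−A)/(4σ).
T_eq = [2.88×10⁵ × 0.60 / (4 × 5.67×10⁻⁸)]^(1/4) = (7.61×10¹¹)^(1/4) = 934 K.

T_eq ≈ 934 K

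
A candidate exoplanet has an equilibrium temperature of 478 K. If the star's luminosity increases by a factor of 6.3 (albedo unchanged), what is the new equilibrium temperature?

T_eq ∝ L^(1/4) · d^(−1/2).
T′ = 478 × 6.3^(1/4) = 757 K.

T_eq ≈ 757 K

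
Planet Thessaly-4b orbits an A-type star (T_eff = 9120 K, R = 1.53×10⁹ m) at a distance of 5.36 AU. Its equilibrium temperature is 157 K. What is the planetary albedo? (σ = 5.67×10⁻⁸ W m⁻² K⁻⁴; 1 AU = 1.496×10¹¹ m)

A ≈ 0.90

d = 5.36 AU = 8.02×10¹¹ m.
L = 4πR_⋆²σT_⋆⁴ = 4π(1.53×10⁹)² × 5.67×10⁻⁸ × (9120)⁴ = 1.15×10²⁸ W.
S = L/(4πd²) = 1430 W m⁻².
From T_eq⁴ = S(1−A)/(4σ): 1−A = 4σT_eq⁴/S.
1−A = 4 × 5.67×10⁻⁸ × (157)⁴ / 1430 = 0.096.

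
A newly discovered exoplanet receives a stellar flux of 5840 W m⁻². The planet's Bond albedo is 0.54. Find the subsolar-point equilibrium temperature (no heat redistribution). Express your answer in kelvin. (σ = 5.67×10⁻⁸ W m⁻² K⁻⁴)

T_ss ≈ 467 K

At the subsolar point the surface absorbs S(1−A) and emits σT⁴ per unit area — no factor of 4, since only the local patch is in balance.
T = [5840 × 0.46 / 5.67×10⁻⁸]^(1/4) = (4.74×10¹⁰)^(1/4) = 467 K.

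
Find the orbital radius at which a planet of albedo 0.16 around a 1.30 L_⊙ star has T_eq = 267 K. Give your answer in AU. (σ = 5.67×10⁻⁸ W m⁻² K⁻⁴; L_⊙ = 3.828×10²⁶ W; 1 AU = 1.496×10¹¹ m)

d ≈ 1.14 AU

L = 1.30 × 3.828×10²⁶ = 4.98×10²⁶ W.
From T_eq⁴ = L(1−A)/(16πσd²): d = √[L(1−A)/(16πσT_eq⁴)].
d = √[4.98×10²⁶ × 0.84 / (16π × 5.67×10⁻⁸ × (267)⁴)] = 1.70×10¹¹ m = 1.14 AU.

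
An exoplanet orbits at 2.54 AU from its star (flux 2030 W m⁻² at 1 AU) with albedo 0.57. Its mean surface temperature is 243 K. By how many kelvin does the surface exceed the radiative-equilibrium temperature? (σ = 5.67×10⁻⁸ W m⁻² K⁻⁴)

S = 2030/2.54² = 314.7 W m⁻².
T_eq = [S(1−A)/(4σ)]^(1/4) = [314.7×0.43/(4×5.67×10⁻⁸)]^(1/4) = 156.3 K.
ΔT = T_surf − T_eq = 243 − 156.3.

ΔT ≈ 86.7 K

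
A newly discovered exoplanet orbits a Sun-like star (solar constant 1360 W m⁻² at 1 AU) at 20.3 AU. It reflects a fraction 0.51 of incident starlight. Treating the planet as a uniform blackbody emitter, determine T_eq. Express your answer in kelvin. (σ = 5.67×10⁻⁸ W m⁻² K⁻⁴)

T_eq ≈ 51.7 K

Flux at 20.3 AU: S = 1360/20.3² = 3.30 W m⁻².
Energy balance: absorbed = emitted ⇒ πR²·S(1−A) = 4πR²·σT_eq⁴, so T_eq⁴ = S(1−A)/(4σ).
T_eq = [3.30 × 0.49 / (4 × 5.67×10⁻⁸)]^(1/4) = (7.13×10⁶)^(1/4) = 51.7 K.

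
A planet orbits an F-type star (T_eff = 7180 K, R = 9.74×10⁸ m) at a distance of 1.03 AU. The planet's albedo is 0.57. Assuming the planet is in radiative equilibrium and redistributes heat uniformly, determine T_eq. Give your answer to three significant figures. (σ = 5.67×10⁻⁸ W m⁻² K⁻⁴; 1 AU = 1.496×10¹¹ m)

T_eq ≈ 327 K

d = 1.03 AU = 1.54×10¹¹ m.
L = 4πR_⋆²σT_⋆⁴ = 4π(9.74×10⁸)² × 5.67×10⁻⁸ × (7180)⁴ = 1.80×10²⁷ W.
S = L/(4πd²) = 6020 W m⁻².
Energy balance: absorbed = emitted ⇒ πR²·S(1−A) = 4πR²·σT_eq⁴, so T_eq⁴ = S(1−A)/(4σ).
T_eq = [6020 × 0.43 / (4 × 5.67×10⁻⁸)]^(1/4) = (1.14×10¹⁰)^(1/4) = 327 K.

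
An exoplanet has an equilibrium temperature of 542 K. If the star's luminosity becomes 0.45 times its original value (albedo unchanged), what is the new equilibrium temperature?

T_eq ≈ 444 K

T_eq ∝ L^(1/4) · d^(−1/2).
T′ = 542 × 0.45^(1/4) = 444 K.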